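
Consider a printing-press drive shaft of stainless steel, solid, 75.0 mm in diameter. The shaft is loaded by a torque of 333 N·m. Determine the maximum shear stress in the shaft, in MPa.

4.02 MPa

J = πd⁴/32 = π(0.0750)⁴/32 = 3.106×10^-6 m⁴.
τ_max = T·r/J = 333.0 × 0.0375 / 3.106×10^-6 = 4.020×10^6 Pa.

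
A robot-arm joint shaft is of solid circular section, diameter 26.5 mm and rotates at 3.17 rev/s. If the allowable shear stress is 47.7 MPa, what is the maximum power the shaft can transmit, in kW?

J = πd⁴/32 = π(0.0265)⁴/32 = 4.842×10^-8 m⁴.
T_max = τ_allow·J/r = 4.77×10^7 × 4.842×10^-8 / 0.0132 = 174.3 N·m.
ω = 2π·3.17 = 19.92 rad/s, so P_max = T_max·ω = 3472 W.

3.47 kW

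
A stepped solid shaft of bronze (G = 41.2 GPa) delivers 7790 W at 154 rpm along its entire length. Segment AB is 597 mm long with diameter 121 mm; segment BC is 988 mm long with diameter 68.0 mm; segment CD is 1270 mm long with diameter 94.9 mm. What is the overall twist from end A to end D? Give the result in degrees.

ω = 2π·154/60 = 16.13 rad/s, so T = P/ω = 7790 / 16.13 = 483.0 N·m.
J_AB = π(0.121)⁴/32 = 2.10×10^-5 m⁴; J_BC = π(0.0680)⁴/32 = 2.10×10^-6 m⁴; J_CD = π(0.0949)⁴/32 = 7.96×10^-6 m⁴.
θ = (T/G)·Σ L_i/J_i = (483.0/41.2×10⁹)·(0.597/2.10×10^-5 + 0.988/2.10×10^-6 + 1.27/7.96×10^-6) = 7.721×10^-3 rad.

0.442°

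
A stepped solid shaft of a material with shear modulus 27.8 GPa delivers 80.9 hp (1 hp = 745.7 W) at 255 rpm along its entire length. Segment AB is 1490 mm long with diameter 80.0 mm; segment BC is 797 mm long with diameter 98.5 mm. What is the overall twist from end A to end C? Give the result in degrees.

2.13°

ω = 2π·255/60 = 26.70 rad/s, so T = P/ω = 80.9×745.7 / 26.70 = 2259 N·m.
J_AB = π(0.0800)⁴/32 = 4.02×10^-6 m⁴; J_BC = π(0.0985)⁴/32 = 9.24×10^-6 m⁴.
θ = (T/G)·Σ L_i/J_i = (2259/27.8×10⁹)·(1.49/4.02×10^-6 + 0.797/9.24×10^-6) = 0.03712 rad.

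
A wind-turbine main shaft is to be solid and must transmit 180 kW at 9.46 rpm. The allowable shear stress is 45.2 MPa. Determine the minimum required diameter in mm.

ω = 2π·9.46/60 = 0.9906 rad/s, so T = P/ω = 180×10³ / 0.9906 = 181700 N·m.
For a solid shaft τ_max = 16T/(πd³), so d = (16T/(π τ_allow))^(1/3) = (16·181700/(π·4.52×10^7))^(1/3) = 0.2736 m.

274 mm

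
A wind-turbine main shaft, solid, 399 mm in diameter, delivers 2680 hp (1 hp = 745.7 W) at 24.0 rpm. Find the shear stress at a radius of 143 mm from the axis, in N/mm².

45.7 N/mm²

ω = 2π·24.0/60 = 2.513 rad/s, so T = P/ω = 2680×745.7 / 2.513 = 795200 N·m.
J = πd⁴/32 = π(0.399)⁴/32 = 2.488×10^-3 m⁴.
Shear stress varies linearly with radius: τ = T·r/J = 795200 × 0.143 / 2.488×10^-3 = 4.570×10^7 Pa.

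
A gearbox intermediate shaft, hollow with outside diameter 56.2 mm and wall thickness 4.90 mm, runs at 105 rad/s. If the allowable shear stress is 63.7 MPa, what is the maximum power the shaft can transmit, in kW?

125 kW

J = π(d_o⁴ − d_i⁴)/32 = π(0.0562⁴ − 0.0464⁴)/32 = 5.243×10^-7 m⁴.
T_max = τ_allow·J/r = 6.37×10^7 × 5.243×10^-7 / 0.0281 = 1189 N·m.
ω = 105 rad/s, so P_max = T_max·ω = 1.248×10^5 W.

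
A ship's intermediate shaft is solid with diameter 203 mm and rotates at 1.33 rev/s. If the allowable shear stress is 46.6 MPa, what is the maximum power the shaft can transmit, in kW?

J = πd⁴/32 = π(0.203)⁴/32 = 1.667×10^-4 m⁴.
T_max = τ_allow·J/r = 4.66×10^7 × 1.667×10^-4 / 0.102 = 76540 N·m.
ω = 2π·1.33 = 8.357 rad/s, so P_max = T_max·ω = 6.396×10^5 W.

640 kW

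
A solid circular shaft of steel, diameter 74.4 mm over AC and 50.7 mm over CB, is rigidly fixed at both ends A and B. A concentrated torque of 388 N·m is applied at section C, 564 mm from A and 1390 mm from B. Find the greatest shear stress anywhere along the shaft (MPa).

Compatibility: T_A·a/J_AC = T_B·b/J_CB with T_A + T_B = T₀.
J_AC = 3.01×10^-6 m⁴, J_CB = 6.49×10^-7 m⁴, so T_A = T₀·(J_AC/a)/((J_AC/a)+(J_CB/b)) = 356.8 N·m, T_B = 31.22 N·m.
τ in each portion: τ_AC = 4.41×10^6 Pa, τ_CB = 1.22×10^6 Pa; maximum is in AC.
τ_max = T_AC·r/J = 356.8·0.0372/3.01×10^-6 = 4.412×10^6 Pa.

4.41 MPa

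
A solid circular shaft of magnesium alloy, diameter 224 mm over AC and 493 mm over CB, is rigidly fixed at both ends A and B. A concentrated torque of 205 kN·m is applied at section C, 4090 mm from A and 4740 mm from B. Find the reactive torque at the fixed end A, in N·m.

Compatibility: T_A·a/J_AC = T_B·b/J_CB with T_A + T_B = T₀.
J_AC = 2.47×10^-4 m⁴, J_CB = 5.80×10^-3 m⁴, so T_A = T₀·(J_AC/a)/((J_AC/a)+(J_CB/b)) = 9649 N·m, T_B = 195400 N·m.

9650 N·m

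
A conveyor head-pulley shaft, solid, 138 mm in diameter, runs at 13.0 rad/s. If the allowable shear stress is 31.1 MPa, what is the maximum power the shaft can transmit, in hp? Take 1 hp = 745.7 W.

J = πd⁴/32 = π(0.138)⁴/32 = 3.561×10^-5 m⁴.
T_max = τ_allow·J/r = 3.11×10^7 × 3.561×10^-5 / 0.0690 = 16050 N·m.
ω = 13.0 rad/s, so P_max = T_max·ω = 2.086×10^5 W.

280 hp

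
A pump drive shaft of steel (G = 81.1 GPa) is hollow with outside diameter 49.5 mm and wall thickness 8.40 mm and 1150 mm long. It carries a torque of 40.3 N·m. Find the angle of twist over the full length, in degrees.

J = π(d_o⁴ − d_i⁴)/32 = π(0.0495⁴ − 0.0327⁴)/32 = 4.772×10^-7 m⁴.
θ = T·L/(G·J) = 40.30 × 1.15 / (81.1×10⁹ × 4.772×10^-7) = 1.198×10^-3 rad.

0.0686°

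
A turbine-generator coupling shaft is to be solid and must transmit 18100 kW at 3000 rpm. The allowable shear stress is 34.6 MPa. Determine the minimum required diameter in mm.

204 mm

ω = 2π·3000/60 = 314.2 rad/s, so T = P/ω = 18100×10³ / 314.2 = 57610 N·m.
For a solid shaft τ_max = 16T/(πd³), so d = (16T/(π τ_allow))^(1/3) = (16·57610/(π·3.46×10^7))^(1/3) = 0.2039 m.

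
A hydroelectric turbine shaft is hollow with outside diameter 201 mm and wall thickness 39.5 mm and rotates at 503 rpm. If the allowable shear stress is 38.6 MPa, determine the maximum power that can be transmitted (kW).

2800 kW

J = π(d_o⁴ − d_i⁴)/32 = π(0.201⁴ − 0.122⁴)/32 = 1.385×10^-4 m⁴.
T_max = τ_allow·J/r = 3.86×10^7 × 1.385×10^-4 / 0.101 = 53190 N·m.
ω = 2π·503/60 = 52.67 rad/s, so P_max = T_max·ω = 2.802×10^6 W.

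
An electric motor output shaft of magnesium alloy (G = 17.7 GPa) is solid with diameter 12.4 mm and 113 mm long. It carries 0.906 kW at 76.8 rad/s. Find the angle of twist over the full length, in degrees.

1.86°

ω = 76.8 rad/s, so T = P/ω = 0.906×10³ / 76.80 = 11.80 N·m.
J = πd⁴/32 = π(0.0124)⁴/32 = 2.321×10^-9 m⁴.
θ = T·L/(G·J) = 11.80 × 0.113 / (17.7×10⁹ × 2.321×10^-9) = 0.03245 rad.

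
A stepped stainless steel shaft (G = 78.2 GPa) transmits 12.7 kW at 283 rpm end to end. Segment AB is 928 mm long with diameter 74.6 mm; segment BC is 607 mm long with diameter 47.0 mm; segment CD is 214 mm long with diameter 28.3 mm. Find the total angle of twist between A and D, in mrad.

ω = 2π·283/60 = 29.64 rad/s, so T = P/ω = 12.7×10³ / 29.64 = 428.5 N·m.
J_AB = π(0.0746)⁴/32 = 3.04×10^-6 m⁴; J_BC = π(0.0470)⁴/32 = 4.79×10^-7 m⁴; J_CD = π(0.0283)⁴/32 = 6.30×10^-8 m⁴.
θ = (T/G)·Σ L_i/J_i = (428.5/78.2×10⁹)·(0.928/3.04×10^-6 + 0.607/4.79×10^-7 + 0.214/6.30×10^-8) = 0.02724 rad.

27.2 mrad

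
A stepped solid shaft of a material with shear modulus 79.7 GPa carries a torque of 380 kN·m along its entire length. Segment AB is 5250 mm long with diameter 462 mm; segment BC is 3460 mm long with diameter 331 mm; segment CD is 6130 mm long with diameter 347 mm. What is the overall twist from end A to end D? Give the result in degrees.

2.30°

J_AB = π(0.462)⁴/32 = 4.47×10^-3 m⁴; J_BC = π(0.331)⁴/32 = 1.18×10^-3 m⁴; J_CD = π(0.347)⁴/32 = 1.42×10^-3 m⁴.
θ = (T/G)·Σ L_i/J_i = (380000/79.7×10⁹)·(5.25/4.47×10^-3 + 3.46/1.18×10^-3 + 6.13/1.42×10^-3) = 0.04013 rad.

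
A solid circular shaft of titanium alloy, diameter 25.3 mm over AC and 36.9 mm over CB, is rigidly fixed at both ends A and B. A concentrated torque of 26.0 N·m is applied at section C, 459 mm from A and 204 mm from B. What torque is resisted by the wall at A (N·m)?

2.33 N·m

Compatibility: T_A·a/J_AC = T_B·b/J_CB with T_A + T_B = T₀.
J_AC = 4.02×10^-8 m⁴, J_CB = 1.82×10^-7 m⁴, so T_A = T₀·(J_AC/a)/((J_AC/a)+(J_CB/b)) = 2.325 N·m, T_B = 23.67 N·m.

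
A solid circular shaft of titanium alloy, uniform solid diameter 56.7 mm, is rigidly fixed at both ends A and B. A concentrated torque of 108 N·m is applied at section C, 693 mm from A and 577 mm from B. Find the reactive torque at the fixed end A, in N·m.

With uniform GJ and both ends fixed, compatibility θ_AC = θ_CB gives T_A·a = T_B·b, together with T_A + T_B = T₀.
T_A = T₀·b/(a+b) = 108.0·577/1270 = 49.07 N·m; T_B = 58.93 N·m.

49.1 N·m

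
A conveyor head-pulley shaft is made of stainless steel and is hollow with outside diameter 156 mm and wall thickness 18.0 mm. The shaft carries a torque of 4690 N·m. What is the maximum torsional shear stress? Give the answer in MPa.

J = π(d_o⁴ − d_i⁴)/32 = π(0.156⁴ − 0.120⁴)/32 = 3.779×10^-5 m⁴.
τ_max = T·r/J = 4690 × 0.0780 / 3.779×10^-5 = 9.681×10^6 Pa.

9.68 MPa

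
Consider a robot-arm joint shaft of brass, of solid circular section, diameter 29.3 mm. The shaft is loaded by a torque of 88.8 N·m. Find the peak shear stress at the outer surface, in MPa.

18.0 MPa

J = πd⁴/32 = π(0.0293)⁴/32 = 7.236×10^-8 m⁴.
τ_max = T·r/J = 88.80 × 0.0146 / 7.236×10^-8 = 1.798×10^7 Pa.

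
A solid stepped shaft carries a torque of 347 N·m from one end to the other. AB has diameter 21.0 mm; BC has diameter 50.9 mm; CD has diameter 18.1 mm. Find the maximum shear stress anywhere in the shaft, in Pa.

2.98e8 Pa

Under the same torque, τ_max = 16T/(πd³) is largest where d is smallest — segment CD (d = 18.1 mm).
τ_max = 16·347.0/(π·(0.0181)³) = 2.980×10^8 Pa.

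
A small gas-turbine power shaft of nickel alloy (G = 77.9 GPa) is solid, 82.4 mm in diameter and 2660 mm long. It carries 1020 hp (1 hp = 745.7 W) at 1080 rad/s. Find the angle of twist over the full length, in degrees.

ω = 1080 rad/s, so T = P/ω = 1020×745.7 / 1080 = 704.3 N·m.
J = πd⁴/32 = π(0.0824)⁴/32 = 4.526×10^-6 m⁴.
θ = T·L/(G·J) = 704.3 × 2.66 / (77.9×10⁹ × 4.526×10^-6) = 5.313×10^-3 rad.

0.304°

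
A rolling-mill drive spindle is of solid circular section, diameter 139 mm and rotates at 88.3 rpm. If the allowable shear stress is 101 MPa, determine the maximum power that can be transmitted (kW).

J = πd⁴/32 = π(0.139)⁴/32 = 3.665×10^-5 m⁴.
T_max = τ_allow·J/r = 1.01×10^8 × 3.665×10^-5 / 0.0695 = 53260 N·m.
ω = 2π·88.3/60 = 9.247 rad/s, so P_max = T_max·ω = 4.925×10^5 W.

492 kW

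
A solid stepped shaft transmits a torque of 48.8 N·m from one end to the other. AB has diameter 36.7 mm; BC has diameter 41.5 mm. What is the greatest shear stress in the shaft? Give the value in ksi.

0.729 ksi

Under the same torque, τ_max = 16T/(πd³) is largest where d is smallest — segment AB (d = 36.7 mm).
τ_max = 16·48.80/(π·(0.0367)³) = 5.028×10^6 Pa.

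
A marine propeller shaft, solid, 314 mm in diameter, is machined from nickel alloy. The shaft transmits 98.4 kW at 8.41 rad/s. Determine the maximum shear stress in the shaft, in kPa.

1920 kPa

ω = 8.41 rad/s, so T = P/ω = 98.4×10³ / 8.410 = 11700 N·m.
J = πd⁴/32 = π(0.314)⁴/32 = 9.544×10^-4 m⁴.
τ_max = T·r/J = 11700 × 0.157 / 9.544×10^-4 = 1.925×10^6 Pa.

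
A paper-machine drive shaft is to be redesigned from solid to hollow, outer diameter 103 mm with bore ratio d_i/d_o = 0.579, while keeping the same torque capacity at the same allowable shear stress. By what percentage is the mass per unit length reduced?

Equal τ_max and T ⇒ the solid shaft needs d_s³ = d_o³(1−k⁴), so d_s = 103·(1−0.579⁴)^(1/3) = 98.99 mm.
Area ratio A_h/A_s = d_o²(1−k²)/d_s² = (1−k²)/(1−k⁴)^(2/3) = 0.7197.
Mass saving = 1 − 0.7197 = 28.0 %.

28.0 %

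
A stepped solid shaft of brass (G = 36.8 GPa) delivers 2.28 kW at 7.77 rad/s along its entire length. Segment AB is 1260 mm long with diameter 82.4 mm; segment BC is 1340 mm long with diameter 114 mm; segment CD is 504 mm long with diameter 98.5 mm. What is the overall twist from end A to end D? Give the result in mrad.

3.30 mrad

ω = 7.77 rad/s, so T = P/ω = 2.28×10³ / 7.770 = 293.4 N·m.
J_AB = π(0.0824)⁴/32 = 4.53×10^-6 m⁴; J_BC = π(0.114)⁴/32 = 1.66×10^-5 m⁴; J_CD = π(0.0985)⁴/32 = 9.24×10^-6 m⁴.
θ = (T/G)·Σ L_i/J_i = (293.4/36.8×10⁹)·(1.26/4.53×10^-6 + 1.34/1.66×10^-5 + 0.504/9.24×10^-6) = 3.299×10^-3 rad.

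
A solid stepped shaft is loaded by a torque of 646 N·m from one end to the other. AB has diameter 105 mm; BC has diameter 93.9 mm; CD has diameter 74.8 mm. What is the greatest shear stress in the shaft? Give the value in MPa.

Under the same torque, τ_max = 16T/(πd³) is largest where d is smallest — segment CD (d = 74.8 mm).
τ_max = 16·646.0/(π·(0.0748)³) = 7.861×10^6 Pa.

7.86 MPa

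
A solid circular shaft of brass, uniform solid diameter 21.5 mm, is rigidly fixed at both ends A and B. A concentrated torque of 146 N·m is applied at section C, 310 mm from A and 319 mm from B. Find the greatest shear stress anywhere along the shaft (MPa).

With uniform GJ and both ends fixed, compatibility θ_AC = θ_CB gives T_A·a = T_B·b, together with T_A + T_B = T₀.
T_A = T₀·b/(a+b) = 146.0·319/629.0 = 74.04 N·m; T_B = 71.96 N·m.
τ in each portion: τ_AC = 3.79×10^7 Pa, τ_CB = 3.69×10^7 Pa; maximum is in AC.
τ_max = T_AC·r/J = 74.04·0.0107/2.10×10^-8 = 3.794×10^7 Pa.

37.9 MPa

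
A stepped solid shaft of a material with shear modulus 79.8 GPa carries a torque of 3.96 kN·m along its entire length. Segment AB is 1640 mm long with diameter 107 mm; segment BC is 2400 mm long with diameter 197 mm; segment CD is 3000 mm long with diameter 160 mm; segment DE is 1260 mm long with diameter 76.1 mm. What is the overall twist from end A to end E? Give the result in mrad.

J_AB = π(0.107)⁴/32 = 1.29×10^-5 m⁴; J_BC = π(0.197)⁴/32 = 1.48×10^-4 m⁴; J_CD = π(0.160)⁴/32 = 6.43×10^-5 m⁴; J_DE = π(0.0761)⁴/32 = 3.29×10^-6 m⁴.
θ = (T/G)·Σ L_i/J_i = (3960/79.8×10⁹)·(1.64/1.29×10^-5 + 2.40/1.48×10^-4 + 3.00/6.43×10^-5 + 1.26/3.29×10^-6) = 0.02843 rad.

28.4 mrad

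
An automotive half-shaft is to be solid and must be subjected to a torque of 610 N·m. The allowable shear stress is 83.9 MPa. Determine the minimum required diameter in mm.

33.3 mm

For a solid shaft τ_max = 16T/(πd³), so d = (16T/(π τ_allow))^(1/3) = (16·610.0/(π·8.39×10^7))^(1/3) = 0.03333 m.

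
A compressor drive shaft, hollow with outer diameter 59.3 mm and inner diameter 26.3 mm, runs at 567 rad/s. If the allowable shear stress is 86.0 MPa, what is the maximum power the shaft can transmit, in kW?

1920 kW

J = π(d_o⁴ − d_i⁴)/32 = π(0.0593⁴ − 0.0263⁴)/32 = 1.167×10^-6 m⁴.
T_max = τ_allow·J/r = 8.60×10^7 × 1.167×10^-6 / 0.0296 = 3385 N·m.
ω = 567 rad/s, so P_max = T_max·ω = 1.919×10^6 W.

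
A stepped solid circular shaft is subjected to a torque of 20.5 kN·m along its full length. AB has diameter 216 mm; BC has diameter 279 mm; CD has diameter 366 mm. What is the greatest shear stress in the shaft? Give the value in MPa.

Under the same torque, τ_max = 16T/(πd³) is largest where d is smallest — segment AB (d = 216 mm).
τ_max = 16·20500/(π·(0.216)³) = 1.036×10^7 Pa.

10.4 MPa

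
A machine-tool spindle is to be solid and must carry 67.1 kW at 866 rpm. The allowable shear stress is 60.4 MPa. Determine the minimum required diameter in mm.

ω = 2π·866/60 = 90.69 rad/s, so T = P/ω = 67.1×10³ / 90.69 = 739.9 N·m.
For a solid shaft τ_max = 16T/(πd³), so d = (16T/(π τ_allow))^(1/3) = (16·739.9/(π·6.04×10^7))^(1/3) = 0.03966 m.

39.7 mm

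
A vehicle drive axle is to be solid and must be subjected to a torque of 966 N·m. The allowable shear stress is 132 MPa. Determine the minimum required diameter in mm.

33.4 mm

For a solid shaft τ_max = 16T/(πd³), so d = (16T/(π τ_allow))^(1/3) = (16·966.0/(π·1.32×10^8))^(1/3) = 0.03340 m.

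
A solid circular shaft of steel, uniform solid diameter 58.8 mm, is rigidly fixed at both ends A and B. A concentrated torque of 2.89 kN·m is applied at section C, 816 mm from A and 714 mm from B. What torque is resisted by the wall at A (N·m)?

1350 N·m

With uniform GJ and both ends fixed, compatibility θ_AC = θ_CB gives T_A·a = T_B·b, together with T_A + T_B = T₀.
T_A = T₀·b/(a+b) = 2890·714/1530 = 1349 N·m; T_B = 1541 N·m.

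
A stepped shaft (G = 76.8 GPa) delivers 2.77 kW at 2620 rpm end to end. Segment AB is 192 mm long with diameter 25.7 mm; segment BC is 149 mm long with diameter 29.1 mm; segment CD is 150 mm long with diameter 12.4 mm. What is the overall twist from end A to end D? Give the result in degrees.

ω = 2π·2620/60 = 274.4 rad/s, so T = P/ω = 2.77×10³ / 274.4 = 10.10 N·m.
J_AB = π(0.0257)⁴/32 = 4.28×10^-8 m⁴; J_BC = π(0.0291)⁴/32 = 7.04×10^-8 m⁴; J_CD = π(0.0124)⁴/32 = 2.32×10^-9 m⁴.
θ = (T/G)·Σ L_i/J_i = (10.10/76.8×10⁹)·(0.192/4.28×10^-8 + 0.149/7.04×10^-8 + 0.150/2.32×10^-9) = 9.363×10^-3 rad.

0.536°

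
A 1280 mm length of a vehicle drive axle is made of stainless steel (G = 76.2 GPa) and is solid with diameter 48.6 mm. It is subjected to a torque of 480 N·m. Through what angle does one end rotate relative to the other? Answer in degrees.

0.843°

J = πd⁴/32 = π(0.0486)⁴/32 = 5.477×10^-7 m⁴.
θ = T·L/(G·J) = 480.0 × 1.28 / (76.2×10⁹ × 5.477×10^-7) = 0.01472 rad.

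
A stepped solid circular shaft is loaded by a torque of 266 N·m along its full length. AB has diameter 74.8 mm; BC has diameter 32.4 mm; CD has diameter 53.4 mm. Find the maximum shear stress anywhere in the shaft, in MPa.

39.8 MPa

Under the same torque, τ_max = 16T/(πd³) is largest where d is smallest — segment BC (d = 32.4 mm).
τ_max = 16·266.0/(π·(0.0324)³) = 3.983×10^7 Pa.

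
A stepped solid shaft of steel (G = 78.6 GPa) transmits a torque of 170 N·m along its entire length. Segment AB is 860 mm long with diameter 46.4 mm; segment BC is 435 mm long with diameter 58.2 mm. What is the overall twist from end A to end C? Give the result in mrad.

J_AB = π(0.0464)⁴/32 = 4.55×10^-7 m⁴; J_BC = π(0.0582)⁴/32 = 1.13×10^-6 m⁴.
θ = (T/G)·Σ L_i/J_i = (170.0/78.6×10⁹)·(0.860/4.55×10^-7 + 0.435/1.13×10^-6) = 4.923×10^-3 rad.

4.92 mrad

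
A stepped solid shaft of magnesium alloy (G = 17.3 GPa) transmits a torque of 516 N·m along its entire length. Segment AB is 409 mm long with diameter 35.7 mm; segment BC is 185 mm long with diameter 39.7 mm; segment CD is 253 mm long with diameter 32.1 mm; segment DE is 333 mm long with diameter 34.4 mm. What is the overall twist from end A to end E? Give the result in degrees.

14.0°

J_AB = π(0.0357)⁴/32 = 1.59×10^-7 m⁴; J_BC = π(0.0397)⁴/32 = 2.44×10^-7 m⁴; J_CD = π(0.0321)⁴/32 = 1.04×10^-7 m⁴; J_DE = π(0.0344)⁴/32 = 1.37×10^-7 m⁴.
θ = (T/G)·Σ L_i/J_i = (516.0/17.3×10⁹)·(0.409/1.59×10^-7 + 0.185/2.44×10^-7 + 0.253/1.04×10^-7 + 0.333/1.37×10^-7) = 0.2438 rad.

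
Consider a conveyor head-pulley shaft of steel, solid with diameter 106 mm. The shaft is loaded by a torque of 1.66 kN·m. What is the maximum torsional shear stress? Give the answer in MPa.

7.10 MPa

J = πd⁴/32 = π(0.106)⁴/32 = 1.239×10^-5 m⁴.
τ_max = T·r/J = 1660 × 0.0530 / 1.239×10^-5 = 7.098×10^6 Pa.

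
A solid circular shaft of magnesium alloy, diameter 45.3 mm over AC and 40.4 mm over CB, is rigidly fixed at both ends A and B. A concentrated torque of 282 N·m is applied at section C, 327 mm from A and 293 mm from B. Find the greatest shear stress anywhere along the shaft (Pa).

9.06e6 Pa

Compatibility: T_A·a/J_AC = T_B·b/J_CB with T_A + T_B = T₀.
J_AC = 4.13×10^-7 m⁴, J_CB = 2.62×10^-7 m⁴, so T_A = T₀·(J_AC/a)/((J_AC/a)+(J_CB/b)) = 165.3 N·m, T_B = 116.7 N·m.
τ in each portion: τ_AC = 9.06×10^6 Pa, τ_CB = 9.01×10^6 Pa; maximum is in AC.
τ_max = T_AC·r/J = 165.3·0.0226/4.13×10^-7 = 9.056×10^6 Pa.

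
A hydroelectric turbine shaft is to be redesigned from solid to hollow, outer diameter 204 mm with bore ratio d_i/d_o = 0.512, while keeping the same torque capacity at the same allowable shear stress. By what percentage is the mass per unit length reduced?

Equal τ_max and T ⇒ the solid shaft needs d_s³ = d_o³(1−k⁴), so d_s = 204·(1−0.512⁴)^(1/3) = 199.2 mm.
Area ratio A_h/A_s = d_o²(1−k²)/d_s² = (1−k²)/(1−k⁴)^(2/3) = 0.7737.
Mass saving = 1 − 0.7737 = 22.6 %.

22.6 %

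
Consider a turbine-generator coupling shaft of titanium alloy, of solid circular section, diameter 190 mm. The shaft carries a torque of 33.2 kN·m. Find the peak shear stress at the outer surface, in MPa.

24.7 MPa

J = πd⁴/32 = π(0.190)⁴/32 = 1.279×10^-4 m⁴.
τ_max = T·r/J = 33200 × 0.0950 / 1.279×10^-4 = 2.465×10^7 Pa.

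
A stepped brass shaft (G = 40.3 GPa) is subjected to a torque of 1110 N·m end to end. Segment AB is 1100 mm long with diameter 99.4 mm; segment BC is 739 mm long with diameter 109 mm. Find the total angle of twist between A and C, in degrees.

J_AB = π(0.0994)⁴/32 = 9.58×10^-6 m⁴; J_BC = π(0.109)⁴/32 = 1.39×10^-5 m⁴.
θ = (T/G)·Σ L_i/J_i = (1110/40.3×10⁹)·(1.10/9.58×10^-6 + 0.739/1.39×10^-5) = 4.630×10^-3 rad.

0.265°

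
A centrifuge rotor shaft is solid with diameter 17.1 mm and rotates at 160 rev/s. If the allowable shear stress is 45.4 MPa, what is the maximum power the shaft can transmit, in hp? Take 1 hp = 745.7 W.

J = πd⁴/32 = π(0.0171)⁴/32 = 8.394×10^-9 m⁴.
T_max = τ_allow·J/r = 4.54×10^7 × 8.394×10^-9 / 0.00855 = 44.57 N·m.
ω = 2π·160 = 1005 rad/s, so P_max = T_max·ω = 4.481×10^4 W.

60.1 hp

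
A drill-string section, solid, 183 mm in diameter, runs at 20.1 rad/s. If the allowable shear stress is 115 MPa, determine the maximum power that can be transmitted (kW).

J = πd⁴/32 = π(0.183)⁴/32 = 1.101×10^-4 m⁴.
T_max = τ_allow·J/r = 1.15×10^8 × 1.101×10^-4 / 0.0915 = 138400 N·m.
ω = 20.1 rad/s, so P_max = T_max·ω = 2.781×10^6 W.

2780 kW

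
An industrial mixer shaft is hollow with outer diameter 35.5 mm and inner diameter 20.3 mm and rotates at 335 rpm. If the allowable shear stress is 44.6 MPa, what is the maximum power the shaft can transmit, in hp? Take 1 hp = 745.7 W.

J = π(d_o⁴ − d_i⁴)/32 = π(0.0355⁴ − 0.0203⁴)/32 = 1.393×10^-7 m⁴.
T_max = τ_allow·J/r = 4.46×10^7 × 1.393×10^-7 / 0.0177 = 349.9 N·m.
ω = 2π·335/60 = 35.08 rad/s, so P_max = T_max·ω = 1.227×10^4 W.

16.5 hp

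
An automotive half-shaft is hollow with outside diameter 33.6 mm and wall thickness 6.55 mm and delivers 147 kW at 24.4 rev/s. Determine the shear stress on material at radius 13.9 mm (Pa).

1.24e8 Pa

ω = 2π·24.4 = 153.3 rad/s, so T = P/ω = 147×10³ / 153.3 = 958.8 N·m.
J = π(d_o⁴ − d_i⁴)/32 = π(0.0336⁴ − 0.0205⁴)/32 = 1.078×10^-7 m⁴.
Shear stress varies linearly with radius: τ = T·r/J = 958.8 × 0.0139 / 1.078×10^-7 = 1.236×10^8 Pa.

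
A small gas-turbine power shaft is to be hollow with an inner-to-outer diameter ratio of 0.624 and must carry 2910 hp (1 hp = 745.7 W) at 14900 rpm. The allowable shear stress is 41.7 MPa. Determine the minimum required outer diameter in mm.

58.5 mm

ω = 2π·14900/60 = 1560 rad/s, so T = P/ω = 2910×745.7 / 1560 = 1391 N·m.
For a hollow shaft with d_i/d_o = 0.624: τ_max = 16T/(π d_o³ (1−k⁴)), so d_o = [16T/(π τ_allow (1−k⁴))]^(1/3) = [16·1391/(π·4.17×10^7·0.8484)]^(1/3) = 0.05850 m.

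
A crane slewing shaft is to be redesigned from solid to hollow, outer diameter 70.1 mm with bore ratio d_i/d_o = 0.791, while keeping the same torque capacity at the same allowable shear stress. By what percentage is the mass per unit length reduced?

Equal τ_max and T ⇒ the solid shaft needs d_s³ = d_o³(1−k⁴), so d_s = 70.1·(1−0.791⁴)^(1/3) = 59.40 mm.
Area ratio A_h/A_s = d_o²(1−k²)/d_s² = (1−k²)/(1−k⁴)^(2/3) = 0.5213.
Mass saving = 1 − 0.5213 = 47.9 %.

47.9 %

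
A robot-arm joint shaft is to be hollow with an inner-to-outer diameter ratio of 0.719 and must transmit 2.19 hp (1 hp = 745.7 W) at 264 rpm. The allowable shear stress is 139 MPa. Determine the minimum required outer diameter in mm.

ω = 2π·264/60 = 27.65 rad/s, so T = P/ω = 2.19×745.7 / 27.65 = 59.07 N·m.
For a hollow shaft with d_i/d_o = 0.719: τ_max = 16T/(π d_o³ (1−k⁴)), so d_o = [16T/(π τ_allow (1−k⁴))]^(1/3) = [16·59.07/(π·1.39×10^8·0.7328)]^(1/3) = 0.01435 m.

14.3 mm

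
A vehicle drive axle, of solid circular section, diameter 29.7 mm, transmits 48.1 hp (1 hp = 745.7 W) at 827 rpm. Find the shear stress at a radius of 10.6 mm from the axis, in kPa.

57500 kPa

ω = 2π·827/60 = 86.60 rad/s, so T = P/ω = 48.1×745.7 / 86.60 = 414.2 N·m.
J = πd⁴/32 = π(0.0297)⁴/32 = 7.639×10^-8 m⁴.
Shear stress varies linearly with radius: τ = T·r/J = 414.2 × 0.0106 / 7.639×10^-8 = 5.747×10^7 Pa.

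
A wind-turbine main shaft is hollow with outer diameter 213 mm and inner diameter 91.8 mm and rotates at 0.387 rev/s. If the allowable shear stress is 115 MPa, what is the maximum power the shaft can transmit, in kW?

512 kW

J = π(d_o⁴ − d_i⁴)/32 = π(0.213⁴ − 0.0918⁴)/32 = 1.951×10^-4 m⁴.
T_max = τ_allow·J/r = 1.15×10^8 × 1.951×10^-4 / 0.106 = 210700 N·m.
ω = 2π·0.387 = 2.432 rad/s, so P_max = T_max·ω = 5.123×10^5 W.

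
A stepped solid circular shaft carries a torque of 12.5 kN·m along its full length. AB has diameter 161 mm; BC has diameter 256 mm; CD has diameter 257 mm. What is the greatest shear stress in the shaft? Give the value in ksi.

2.21 ksi

Under the same torque, τ_max = 16T/(πd³) is largest where d is smallest — segment AB (d = 161 mm).
τ_max = 16·12500/(π·(0.161)³) = 1.525×10^7 Pa.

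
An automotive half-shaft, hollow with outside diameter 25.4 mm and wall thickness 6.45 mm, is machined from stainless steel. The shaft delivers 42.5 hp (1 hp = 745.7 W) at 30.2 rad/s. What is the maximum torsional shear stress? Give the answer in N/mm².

ω = 30.2 rad/s, so T = P/ω = 42.5×745.7 / 30.20 = 1049 N·m.
J = π(d_o⁴ − d_i⁴)/32 = π(0.0254⁴ − 0.0125⁴)/32 = 3.847×10^-8 m⁴.
τ_max = T·r/J = 1049 × 0.0127 / 3.847×10^-8 = 3.465×10^8 Pa.

346 N/mm²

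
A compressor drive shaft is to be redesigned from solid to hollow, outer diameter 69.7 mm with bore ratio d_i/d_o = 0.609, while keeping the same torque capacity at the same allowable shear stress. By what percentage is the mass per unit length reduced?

Equal τ_max and T ⇒ the solid shaft needs d_s³ = d_o³(1−k⁴), so d_s = 69.7·(1−0.609⁴)^(1/3) = 66.35 mm.
Area ratio A_h/A_s = d_o²(1−k²)/d_s² = (1−k²)/(1−k⁴)^(2/3) = 0.6943.
Mass saving = 1 − 0.6943 = 30.6 %.

30.6 %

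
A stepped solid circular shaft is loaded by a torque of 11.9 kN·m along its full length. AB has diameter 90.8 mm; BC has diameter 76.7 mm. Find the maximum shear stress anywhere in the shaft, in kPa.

Under the same torque, τ_max = 16T/(πd³) is largest where d is smallest — segment BC (d = 76.7 mm).
τ_max = 16·11900/(π·(0.0767)³) = 1.343×10^8 Pa.

134000 kPa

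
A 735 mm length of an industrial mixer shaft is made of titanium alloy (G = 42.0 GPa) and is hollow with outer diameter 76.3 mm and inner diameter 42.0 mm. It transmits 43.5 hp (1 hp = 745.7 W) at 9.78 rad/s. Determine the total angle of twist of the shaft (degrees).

ω = 9.78 rad/s, so T = P/ω = 43.5×745.7 / 9.780 = 3317 N·m.
J = π(d_o⁴ − d_i⁴)/32 = π(0.0763⁴ − 0.0420⁴)/32 = 3.022×10^-6 m⁴.
θ = T·L/(G·J) = 3317 × 0.735 / (42.0×10⁹ × 3.022×10^-6) = 0.01921 rad.

1.10°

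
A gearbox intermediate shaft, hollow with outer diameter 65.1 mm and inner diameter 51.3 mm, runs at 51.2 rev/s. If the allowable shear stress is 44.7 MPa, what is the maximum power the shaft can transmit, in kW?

J = π(d_o⁴ − d_i⁴)/32 = π(0.0651⁴ − 0.0513⁴)/32 = 1.083×10^-6 m⁴.
T_max = τ_allow·J/r = 4.47×10^7 × 1.083×10^-6 / 0.0325 = 1488 N·m.
ω = 2π·51.2 = 321.7 rad/s, so P_max = T_max·ω = 4.786×10^5 W.

479 kW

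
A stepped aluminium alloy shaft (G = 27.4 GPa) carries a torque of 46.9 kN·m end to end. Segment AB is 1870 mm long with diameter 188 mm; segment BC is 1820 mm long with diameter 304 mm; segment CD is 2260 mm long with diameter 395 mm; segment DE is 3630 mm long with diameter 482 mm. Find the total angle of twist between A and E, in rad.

0.0326 rad

J_AB = π(0.188)⁴/32 = 1.23×10^-4 m⁴; J_BC = π(0.304)⁴/32 = 8.38×10^-4 m⁴; J_CD = π(0.395)⁴/32 = 2.39×10^-3 m⁴; J_DE = π(0.482)⁴/32 = 5.30×10^-3 m⁴.
θ = (T/G)·Σ L_i/J_i = (46900/27.4×10⁹)·(1.87/1.23×10^-4 + 1.82/8.38×10^-4 + 2.26/2.39×10^-3 + 3.63/5.30×10^-3) = 0.03261 rad.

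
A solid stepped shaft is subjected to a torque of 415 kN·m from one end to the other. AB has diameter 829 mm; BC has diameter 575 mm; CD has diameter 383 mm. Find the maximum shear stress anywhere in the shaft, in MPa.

37.6 MPa

Under the same torque, τ_max = 16T/(πd³) is largest where d is smallest — segment CD (d = 383 mm).
τ_max = 16·415000/(π·(0.383)³) = 3.762×10^7 Pa.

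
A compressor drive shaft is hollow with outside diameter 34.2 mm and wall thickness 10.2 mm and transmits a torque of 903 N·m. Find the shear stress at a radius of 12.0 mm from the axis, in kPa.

82900 kPa

J = π(d_o⁴ − d_i⁴)/32 = π(0.0342⁴ − 0.0138⁴)/32 = 1.307×10^-7 m⁴.
Shear stress varies linearly with radius: τ = T·r/J = 903.0 × 0.0120 / 1.307×10^-7 = 8.288×10^7 Pa.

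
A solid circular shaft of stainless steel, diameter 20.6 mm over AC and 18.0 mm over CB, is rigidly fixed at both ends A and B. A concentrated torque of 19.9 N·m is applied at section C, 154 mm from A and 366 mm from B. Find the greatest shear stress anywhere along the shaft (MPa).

9.31 MPa

Compatibility: T_A·a/J_AC = T_B·b/J_CB with T_A + T_B = T₀.
J_AC = 1.77×10^-8 m⁴, J_CB = 1.03×10^-8 m⁴, so T_A = T₀·(J_AC/a)/((J_AC/a)+(J_CB/b)) = 15.98 N·m, T_B = 3.920 N·m.
τ in each portion: τ_AC = 9.31×10^6 Pa, τ_CB = 3.42×10^6 Pa; maximum is in AC.
τ_max = T_AC·r/J = 15.98·0.0103/1.77×10^-8 = 9.310×10^6 Pa.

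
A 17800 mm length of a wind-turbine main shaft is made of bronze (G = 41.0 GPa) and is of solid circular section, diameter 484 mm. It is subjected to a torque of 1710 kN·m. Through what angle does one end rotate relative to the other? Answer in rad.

J = πd⁴/32 = π(0.484)⁴/32 = 5.387×10^-3 m⁴.
θ = T·L/(G·J) = 1.710e6 × 17.8 / (41.0×10⁹ × 5.387×10^-3) = 0.1378 rad.

0.138 rad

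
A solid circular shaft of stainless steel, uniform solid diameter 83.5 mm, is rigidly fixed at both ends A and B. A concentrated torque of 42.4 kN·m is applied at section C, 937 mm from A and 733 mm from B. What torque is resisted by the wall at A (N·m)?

With uniform GJ and both ends fixed, compatibility θ_AC = θ_CB gives T_A·a = T_B·b, together with T_A + T_B = T₀.
T_A = T₀·b/(a+b) = 42400·733/1670 = 18610 N·m; T_B = 23790 N·m.

18600 N·m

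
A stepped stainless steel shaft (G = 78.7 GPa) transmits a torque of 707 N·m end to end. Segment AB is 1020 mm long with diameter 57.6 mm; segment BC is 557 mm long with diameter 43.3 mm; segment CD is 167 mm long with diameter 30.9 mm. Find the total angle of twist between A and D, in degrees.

2.28°

J_AB = π(0.0576)⁴/32 = 1.08×10^-6 m⁴; J_BC = π(0.0433)⁴/32 = 3.45×10^-7 m⁴; J_CD = π(0.0309)⁴/32 = 8.95×10^-8 m⁴.
θ = (T/G)·Σ L_i/J_i = (707.0/78.7×10⁹)·(1.02/1.08×10^-6 + 0.557/3.45×10^-7 + 0.167/8.95×10^-8) = 0.03974 rad.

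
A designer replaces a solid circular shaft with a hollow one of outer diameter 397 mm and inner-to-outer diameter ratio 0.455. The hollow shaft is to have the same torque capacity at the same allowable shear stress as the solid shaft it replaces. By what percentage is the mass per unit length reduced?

18.4 %

Equal τ_max and T ⇒ the solid shaft needs d_s³ = d_o³(1−k⁴), so d_s = 397·(1−0.455⁴)^(1/3) = 391.2 mm.
Area ratio A_h/A_s = d_o²(1−k²)/d_s² = (1−k²)/(1−k⁴)^(2/3) = 0.8165.
Mass saving = 1 − 0.8165 = 18.4 %.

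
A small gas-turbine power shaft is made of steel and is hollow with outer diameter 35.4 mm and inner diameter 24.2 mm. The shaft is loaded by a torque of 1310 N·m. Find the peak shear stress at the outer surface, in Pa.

J = π(d_o⁴ − d_i⁴)/32 = π(0.0354⁴ − 0.0242⁴)/32 = 1.205×10^-7 m⁴.
τ_max = T·r/J = 1310 × 0.0177 / 1.205×10^-7 = 1.924×10^8 Pa.

1.92e8 Pa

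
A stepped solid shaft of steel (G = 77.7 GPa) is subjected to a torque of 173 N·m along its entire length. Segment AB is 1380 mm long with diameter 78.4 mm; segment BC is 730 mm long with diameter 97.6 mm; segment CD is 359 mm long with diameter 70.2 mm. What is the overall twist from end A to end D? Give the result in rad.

J_AB = π(0.0784)⁴/32 = 3.71×10^-6 m⁴; J_BC = π(0.0976)⁴/32 = 8.91×10^-6 m⁴; J_CD = π(0.0702)⁴/32 = 2.38×10^-6 m⁴.
θ = (T/G)·Σ L_i/J_i = (173.0/77.7×10⁹)·(1.38/3.71×10^-6 + 0.730/8.91×10^-6 + 0.359/2.38×10^-6) = 1.346×10^-3 rad.

0.00135 rad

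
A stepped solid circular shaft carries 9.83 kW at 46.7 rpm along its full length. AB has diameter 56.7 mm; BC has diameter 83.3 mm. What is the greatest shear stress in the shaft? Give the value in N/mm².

56.2 N/mm²

ω = 2π·46.7/60 = 4.890 rad/s, so T = P/ω = 9.83×10³ / 4.890 = 2010 N·m.
Under the same torque, τ_max = 16T/(πd³) is largest where d is smallest — segment AB (d = 56.7 mm).
τ_max = 16·2010/(π·(0.0567)³) = 5.616×10^7 Pa.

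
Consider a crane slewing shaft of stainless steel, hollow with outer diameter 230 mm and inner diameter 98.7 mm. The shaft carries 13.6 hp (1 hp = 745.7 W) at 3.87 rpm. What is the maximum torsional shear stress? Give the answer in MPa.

10.8 MPa

ω = 2π·3.87/60 = 0.4053 rad/s, so T = P/ω = 13.6×745.7 / 0.4053 = 25020 N·m.
J = π(d_o⁴ − d_i⁴)/32 = π(0.230⁴ − 0.0987⁴)/32 = 2.654×10^-4 m⁴.
τ_max = T·r/J = 25020 × 0.115 / 2.654×10^-4 = 1.084×10^7 Pa.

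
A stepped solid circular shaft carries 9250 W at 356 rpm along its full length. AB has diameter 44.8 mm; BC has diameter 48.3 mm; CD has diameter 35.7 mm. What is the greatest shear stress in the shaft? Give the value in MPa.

ω = 2π·356/60 = 37.28 rad/s, so T = P/ω = 9250 / 37.28 = 248.1 N·m.
Under the same torque, τ_max = 16T/(πd³) is largest where d is smallest — segment CD (d = 35.7 mm).
τ_max = 16·248.1/(π·(0.0357)³) = 2.777×10^7 Pa.

27.8 MPa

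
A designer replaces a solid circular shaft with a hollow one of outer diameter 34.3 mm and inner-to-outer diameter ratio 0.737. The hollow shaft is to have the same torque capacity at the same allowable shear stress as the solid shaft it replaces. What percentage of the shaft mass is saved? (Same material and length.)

42.3 %

Equal τ_max and T ⇒ the solid shaft needs d_s³ = d_o³(1−k⁴), so d_s = 34.3·(1−0.737⁴)^(1/3) = 30.53 mm.
Area ratio A_h/A_s = d_o²(1−k²)/d_s² = (1−k²)/(1−k⁴)^(2/3) = 0.5767.
Mass saving = 1 − 0.5767 = 42.3 %.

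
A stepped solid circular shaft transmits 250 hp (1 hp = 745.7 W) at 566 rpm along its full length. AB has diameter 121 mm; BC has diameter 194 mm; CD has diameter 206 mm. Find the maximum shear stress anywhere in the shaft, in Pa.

ω = 2π·566/60 = 59.27 rad/s, so T = P/ω = 250×745.7 / 59.27 = 3145 N·m.
Under the same torque, τ_max = 16T/(πd³) is largest where d is smallest — segment AB (d = 121 mm).
τ_max = 16·3145/(π·(0.121)³) = 9.042×10^6 Pa.

9.04e6 Pa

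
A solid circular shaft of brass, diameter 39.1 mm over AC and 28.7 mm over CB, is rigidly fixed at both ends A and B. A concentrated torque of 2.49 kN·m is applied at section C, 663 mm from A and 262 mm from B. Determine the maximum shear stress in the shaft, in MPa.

227 MPa

Compatibility: T_A·a/J_AC = T_B·b/J_CB with T_A + T_B = T₀.
J_AC = 2.29×10^-7 m⁴, J_CB = 6.66×10^-8 m⁴, so T_A = T₀·(J_AC/a)/((J_AC/a)+(J_CB/b)) = 1436 N·m, T_B = 1054 N·m.
τ in each portion: τ_AC = 1.22×10^8 Pa, τ_CB = 2.27×10^8 Pa; maximum is in CB.
τ_max = T_CB·r/J = 1054·0.0143/6.66×10^-8 = 2.272×10^8 Pa.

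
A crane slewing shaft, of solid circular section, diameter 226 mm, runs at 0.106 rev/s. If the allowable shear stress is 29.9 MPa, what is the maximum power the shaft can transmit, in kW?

J = πd⁴/32 = π(0.226)⁴/32 = 2.561×10^-4 m⁴.
T_max = τ_allow·J/r = 2.99×10^7 × 2.561×10^-4 / 0.113 = 67770 N·m.
ω = 2π·0.106 = 0.6660 rad/s, so P_max = T_max·ω = 4.513×10^4 W.

45.1 kW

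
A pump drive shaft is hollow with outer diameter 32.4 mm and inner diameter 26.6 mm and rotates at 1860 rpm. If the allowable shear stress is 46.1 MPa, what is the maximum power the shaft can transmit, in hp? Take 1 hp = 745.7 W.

J = π(d_o⁴ − d_i⁴)/32 = π(0.0324⁴ − 0.0266⁴)/32 = 5.904×10^-8 m⁴.
T_max = τ_allow·J/r = 4.61×10^7 × 5.904×10^-8 / 0.0162 = 168.0 N·m.
ω = 2π·1860/60 = 194.8 rad/s, so P_max = T_max·ω = 3.272×10^4 W.

43.9 hp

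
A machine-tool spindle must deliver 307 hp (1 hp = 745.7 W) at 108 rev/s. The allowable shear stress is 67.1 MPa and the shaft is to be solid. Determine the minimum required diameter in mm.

29.5 mm

ω = 2π·108 = 678.6 rad/s, so T = P/ω = 307×745.7 / 678.6 = 337.4 N·m.
For a solid shaft τ_max = 16T/(πd³), so d = (16T/(π τ_allow))^(1/3) = (16·337.4/(π·6.71×10^7))^(1/3) = 0.02947 m.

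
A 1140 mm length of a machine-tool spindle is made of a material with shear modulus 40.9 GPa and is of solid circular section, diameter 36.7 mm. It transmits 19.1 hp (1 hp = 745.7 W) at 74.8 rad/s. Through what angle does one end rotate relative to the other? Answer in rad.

ω = 74.8 rad/s, so T = P/ω = 19.1×745.7 / 74.80 = 190.4 N·m.
J = πd⁴/32 = π(0.0367)⁴/32 = 1.781×10^-7 m⁴.
θ = T·L/(G·J) = 190.4 × 1.14 / (40.9×10⁹ × 1.781×10^-7) = 0.02980 rad.

0.0298 rad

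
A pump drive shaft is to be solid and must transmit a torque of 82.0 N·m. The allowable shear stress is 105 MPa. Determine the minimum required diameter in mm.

For a solid shaft τ_max = 16T/(πd³), so d = (16T/(π τ_allow))^(1/3) = (16·82.00/(π·1.05×10^8))^(1/3) = 0.01584 m.

15.8 mm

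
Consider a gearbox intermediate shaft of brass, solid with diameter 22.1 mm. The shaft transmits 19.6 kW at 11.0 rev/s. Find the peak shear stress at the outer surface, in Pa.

ω = 2π·11.0 = 69.12 rad/s, so T = P/ω = 19.6×10³ / 69.12 = 283.6 N·m.
J = πd⁴/32 = π(0.0221)⁴/32 = 2.342×10^-8 m⁴.
τ_max = T·r/J = 283.6 × 0.0111 / 2.342×10^-8 = 1.338×10^8 Pa.

1.34e8 Pa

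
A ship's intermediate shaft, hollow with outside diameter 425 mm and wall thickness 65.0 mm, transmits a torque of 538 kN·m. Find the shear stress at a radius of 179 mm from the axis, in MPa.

39.2 MPa

J = π(d_o⁴ − d_i⁴)/32 = π(0.425⁴ − 0.295⁴)/32 = 2.459×10^-3 m⁴.
Shear stress varies linearly with radius: τ = T·r/J = 538000 × 0.179 / 2.459×10^-3 = 3.916×10^7 Pa.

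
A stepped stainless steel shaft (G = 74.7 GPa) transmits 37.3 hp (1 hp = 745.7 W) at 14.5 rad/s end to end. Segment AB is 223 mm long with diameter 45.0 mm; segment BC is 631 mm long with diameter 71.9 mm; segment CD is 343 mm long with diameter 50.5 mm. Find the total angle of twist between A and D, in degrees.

ω = 14.5 rad/s, so T = P/ω = 37.3×745.7 / 14.50 = 1918 N·m.
J_AB = π(0.0450)⁴/32 = 4.03×10^-7 m⁴; J_BC = π(0.0719)⁴/32 = 2.62×10^-6 m⁴; J_CD = π(0.0505)⁴/32 = 6.39×10^-7 m⁴.
θ = (T/G)·Σ L_i/J_i = (1918/74.7×10⁹)·(0.223/4.03×10^-7 + 0.631/2.62×10^-6 + 0.343/6.39×10^-7) = 0.03420 rad.

1.96°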